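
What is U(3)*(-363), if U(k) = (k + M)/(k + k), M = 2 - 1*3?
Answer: -121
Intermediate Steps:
M = -1 (M = 2 - 3 = -1)
U(k) = (-1 + k)/(2*k) (U(k) = (k - 1)/(k + k) = (-1 + k)/((2*k)) = (-1 + k)*(1/(2*k)) = (-1 + k)/(2*k))
U(3)*(-363) = ((½)*(-1 + 3)/3)*(-363) = ((½)*(⅓)*2)*(-363) = (⅓)*(-363) = -121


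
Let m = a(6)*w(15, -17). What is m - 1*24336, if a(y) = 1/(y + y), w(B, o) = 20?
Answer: -73003/3 ≈ -24334.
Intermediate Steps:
a(y) = 1/(2*y)
m = 5/3 (m = ((½)/6)*20 = ((½)*(⅙))*20 = (1/12)*20 = 5/3 ≈ 1.6667)
m - 1*24336 = 5/3 - 1*24336 = 5/3 - 24336 = -73003/3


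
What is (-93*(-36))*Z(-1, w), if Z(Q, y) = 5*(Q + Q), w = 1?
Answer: -33480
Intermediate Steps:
Z(Q, y) = 10*Q (Z(Q, y) = 5*(2*Q) = 10*Q)
(-93*(-36))*Z(-1, w) = (-93*(-36))*(10*(-1)) = 3348*(-10) = -33480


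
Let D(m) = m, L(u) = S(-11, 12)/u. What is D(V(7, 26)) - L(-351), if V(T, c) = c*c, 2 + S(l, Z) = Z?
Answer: 237286/351 ≈ 676.03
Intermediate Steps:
S(l, Z) = -2 + Z
L(u) = 10/u (L(u) = (-2 + 12)/u = 10/u)
V(T, c) = c²
D(V(7, 26)) - L(-351) = 26² - 10/(-351) = 676 - 10*(-1)/351 = 676 - 1*(-10/351) = 676 + 10/351 = 237286/351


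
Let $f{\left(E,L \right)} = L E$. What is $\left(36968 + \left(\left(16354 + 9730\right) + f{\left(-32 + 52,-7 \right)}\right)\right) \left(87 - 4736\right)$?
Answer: $-292477888$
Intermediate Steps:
$f{\left(E,L \right)} = E L$
$\left(36968 + \left(\left(16354 + 9730\right) + f{\left(-32 + 52,-7 \right)}\right)\right) \left(87 - 4736\right) = \left(36968 + \left(\left(16354 + 9730\right) + \left(-32 + 52\right) \left(-7\right)\right)\right) \left(87 - 4736\right) = \left(36968 + \left(26084 + 20 \left(-7\right)\right)\right) \left(-4649\right) = \left(36968 + \left(26084 - 140\right)\right) \left(-4649\right) = \left(36968 + 25944\right) \left(-4649\right) = 62912 \left(-4649\right) = -292477888$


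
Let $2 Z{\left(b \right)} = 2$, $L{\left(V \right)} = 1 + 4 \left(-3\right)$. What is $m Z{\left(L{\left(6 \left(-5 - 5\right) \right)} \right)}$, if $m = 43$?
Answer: $43$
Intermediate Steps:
$L{\left(V \right)} = -11$ ($L{\left(V \right)} = 1 - 12 = -11$)
$Z{\left(b \right)} = 1$ ($Z{\left(b \right)} = \frac{1}{2} \cdot 2 = 1$)
$m Z{\left(L{\left(6 \left(-5 - 5\right) \right)} \right)} = 43 \cdot 1 = 43$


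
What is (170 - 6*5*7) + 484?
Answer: 444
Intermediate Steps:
(170 - 6*5*7) + 484 = (170 - 30*7) + 484 = (170 - 210) + 484 = -40 + 484 = 444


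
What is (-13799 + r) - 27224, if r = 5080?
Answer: -35943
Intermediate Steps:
(-13799 + r) - 27224 = (-13799 + 5080) - 27224 = -8719 - 27224 = -35943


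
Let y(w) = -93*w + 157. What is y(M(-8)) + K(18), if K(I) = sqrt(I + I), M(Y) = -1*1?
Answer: 256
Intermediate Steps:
M(Y) = -1
y(w) = 157 - 93*w
K(I) = sqrt(2)*sqrt(I) (K(I) = sqrt(2*I) = sqrt(2)*sqrt(I))
y(M(-8)) + K(18) = (157 - 93*(-1)) + sqrt(2)*sqrt(18) = (157 + 93) + sqrt(2)*(3*sqrt(2)) = 250 + 6 = 256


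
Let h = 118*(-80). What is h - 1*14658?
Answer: -24098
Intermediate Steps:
h = -9440
h - 1*14658 = -9440 - 1*14658 = -9440 - 14658 = -24098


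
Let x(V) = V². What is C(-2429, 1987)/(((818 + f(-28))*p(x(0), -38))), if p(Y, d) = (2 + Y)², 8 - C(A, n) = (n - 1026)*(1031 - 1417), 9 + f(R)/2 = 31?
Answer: 185477/1724 ≈ 107.59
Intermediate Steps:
f(R) = 44 (f(R) = -18 + 2*31 = -18 + 62 = 44)
C(A, n) = -396028 + 386*n (C(A, n) = 8 - (n - 1026)*(1031 - 1417) = 8 - (-1026 + n)*(-386) = 8 - (396036 - 386*n) = 8 + (-396036 + 386*n) = -396028 + 386*n)
C(-2429, 1987)/(((818 + f(-28))*p(x(0), -38))) = (-396028 + 386*1987)/(((818 + 44)*(2 + 0²)²)) = (-396028 + 766982)/((862*(2 + 0)²)) = 370954/((862*2²)) = 370954/((862*4)) = 370954/3448 = 370954*(1/3448) = 185477/1724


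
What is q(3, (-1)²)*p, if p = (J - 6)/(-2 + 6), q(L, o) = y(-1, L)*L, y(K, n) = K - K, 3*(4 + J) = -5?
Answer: 0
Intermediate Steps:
J = -17/3 (J = -4 + (⅓)*(-5) = -4 - 5/3 = -17/3 ≈ -5.6667)
y(K, n) = 0
q(L, o) = 0 (q(L, o) = 0*L = 0)
p = -35/12 (p = (-17/3 - 6)/(-2 + 6) = -35/3/4 = (¼)*(-35/3) = -35/12 ≈ -2.9167)
q(3, (-1)²)*p = 0*(-35/12) = 0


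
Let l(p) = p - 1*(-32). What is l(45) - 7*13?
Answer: -14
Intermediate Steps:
l(p) = 32 + p (l(p) = p + 32 = 32 + p)
l(45) - 7*13 = (32 + 45) - 7*13 = 77 - 91 = -14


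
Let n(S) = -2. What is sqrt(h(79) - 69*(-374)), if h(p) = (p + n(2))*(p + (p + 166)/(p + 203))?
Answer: sqrt(2541260766)/282 ≈ 178.76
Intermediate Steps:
h(p) = (-2 + p)*(p + (166 + p)/(203 + p)) (h(p) = (p - 2)*(p + (p + 166)/(p + 203)) = (-2 + p)*(p + (166 + p)/(203 + p)))
sqrt(h(79) - 69*(-374)) = sqrt((-332 + 79**3 - 242*79 + 202*79**2)/(203 + 79) - 69*(-374)) = sqrt((-332 + 493039 - 19118 + 202*6241)/282 + 25806) = sqrt((-332 + 493039 - 19118 + 1260682)/282 + 25806) = sqrt((1/282)*1734271 + 25806) = sqrt(1734271/282 + 25806) = sqrt(9011563/282) = sqrt(2541260766)/282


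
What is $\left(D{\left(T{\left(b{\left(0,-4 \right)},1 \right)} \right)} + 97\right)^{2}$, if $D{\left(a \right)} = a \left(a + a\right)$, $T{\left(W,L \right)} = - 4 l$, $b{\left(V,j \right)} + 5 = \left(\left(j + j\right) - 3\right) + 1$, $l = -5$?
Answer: $804609$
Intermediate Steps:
$b{\left(V,j \right)} = -7 + 2 j$ ($b{\left(V,j \right)} = -5 + \left(\left(\left(j + j\right) - 3\right) + 1\right) = -5 + \left(\left(2 j - 3\right) + 1\right) = -5 + \left(\left(-3 + 2 j\right) + 1\right) = -5 + \left(-2 + 2 j\right) = -7 + 2 j$)
$T{\left(W,L \right)} = 20$ ($T{\left(W,L \right)} = \left(-4\right) \left(-5\right) = 20$)
$D{\left(a \right)} = 2 a^{2}$ ($D{\left(a \right)} = a 2 a = 2 a^{2}$)
$\left(D{\left(T{\left(b{\left(0,-4 \right)},1 \right)} \right)} + 97\right)^{2} = \left(2 \cdot 20^{2} + 97\right)^{2} = \left(2 \cdot 400 + 97\right)^{2} = \left(800 + 97\right)^{2} = 897^{2} = 804609$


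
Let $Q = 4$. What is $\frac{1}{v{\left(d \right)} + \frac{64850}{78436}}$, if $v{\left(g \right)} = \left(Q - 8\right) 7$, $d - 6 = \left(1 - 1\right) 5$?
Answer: $- \frac{39218}{1065679} \approx -0.036801$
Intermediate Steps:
$d = 6$ ($d = 6 + \left(1 - 1\right) 5 = 6 + 0 \cdot 5 = 6 + 0 = 6$)
$v{\left(g \right)} = -28$ ($v{\left(g \right)} = \left(4 - 8\right) 7 = \left(-4\right) 7 = -28$)
$\frac{1}{v{\left(d \right)} + \frac{64850}{78436}} = \frac{1}{-28 + \frac{64850}{78436}} = \frac{1}{-28 + 64850 \cdot \frac{1}{78436}} = \frac{1}{-28 + \frac{32425}{39218}} = \frac{1}{- \frac{1065679}{39218}} = - \frac{39218}{1065679}$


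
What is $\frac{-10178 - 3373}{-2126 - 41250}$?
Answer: $\frac{13551}{43376} \approx 0.31241$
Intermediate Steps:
$\frac{-10178 - 3373}{-2126 - 41250} = - \frac{13551}{-43376} = \left(-13551\right) \left(- \frac{1}{43376}\right) = \frac{13551}{43376}$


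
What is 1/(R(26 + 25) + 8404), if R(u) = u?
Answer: 1/8455 ≈ 0.00011827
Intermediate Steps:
1/(R(26 + 25) + 8404) = 1/((26 + 25) + 8404) = 1/(51 + 8404) = 1/8455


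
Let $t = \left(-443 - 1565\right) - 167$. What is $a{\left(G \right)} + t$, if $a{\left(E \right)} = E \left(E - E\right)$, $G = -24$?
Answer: $-2175$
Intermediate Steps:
$a{\left(E \right)} = 0$ ($a{\left(E \right)} = E 0 = 0$)
$t = -2175$ ($t = -2008 - 167 = -2175$)
$a{\left(G \right)} + t = 0 - 2175 = -2175$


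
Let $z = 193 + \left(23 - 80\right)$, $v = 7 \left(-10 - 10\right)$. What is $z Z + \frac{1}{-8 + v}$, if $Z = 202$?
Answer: $\frac{4065855}{148} \approx 27472.0$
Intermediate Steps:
$v = -140$ ($v = 7 \left(-20\right) = -140$)
$z = 136$ ($z = 193 + \left(23 - 80\right) = 193 - 57 = 136$)
$z Z + \frac{1}{-8 + v} = 136 \cdot 202 + \frac{1}{-8 - 140} = 27472 + \frac{1}{-148} = 27472 - \frac{1}{148} = \frac{4065855}{148}$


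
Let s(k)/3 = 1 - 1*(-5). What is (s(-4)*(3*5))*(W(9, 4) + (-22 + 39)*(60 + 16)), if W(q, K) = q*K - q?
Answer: 356130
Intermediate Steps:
s(k) = 18 (s(k) = 3*(1 - 1*(-5)) = 3*(1 + 5) = 3*6 = 18)
W(q, K) = -q + K*q (W(q, K) = K*q - q = -q + K*q)
(s(-4)*(3*5))*(W(9, 4) + (-22 + 39)*(60 + 16)) = (18*(3*5))*(9*(-1 + 4) + (-22 + 39)*(60 + 16)) = (18*15)*(9*3 + 17*76) = 270*(27 + 1292) = 270*1319 = 356130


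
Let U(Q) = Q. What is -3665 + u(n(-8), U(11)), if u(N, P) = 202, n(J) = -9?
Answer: -3463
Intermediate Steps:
-3665 + u(n(-8), U(11)) = -3665 + 202 = -3463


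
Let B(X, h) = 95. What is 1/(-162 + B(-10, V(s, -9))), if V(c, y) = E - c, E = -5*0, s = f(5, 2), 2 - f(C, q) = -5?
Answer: -1/67 ≈ -0.014925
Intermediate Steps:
f(C, q) = 7 (f(C, q) = 2 - 1*(-5) = 2 + 5 = 7)
s = 7
E = 0
V(c, y) = -c (V(c, y) = 0 - c = -c)
1/(-162 + B(-10, V(s, -9))) = 1/(-162 + 95) = 1/(-67) = -1/67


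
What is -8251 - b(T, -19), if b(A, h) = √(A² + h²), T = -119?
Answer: -8251 - √14522 ≈ -8371.5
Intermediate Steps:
-8251 - b(T, -19) = -8251 - √((-119)² + (-19)²) = -8251 - √(14161 + 361) = -8251 - √14522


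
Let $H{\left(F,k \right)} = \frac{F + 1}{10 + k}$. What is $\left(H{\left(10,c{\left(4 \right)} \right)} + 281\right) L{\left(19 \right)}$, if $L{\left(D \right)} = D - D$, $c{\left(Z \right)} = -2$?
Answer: $0$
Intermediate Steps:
$H{\left(F,k \right)} = \frac{1 + F}{10 + k}$
$L{\left(D \right)} = 0$
$\left(H{\left(10,c{\left(4 \right)} \right)} + 281\right) L{\left(19 \right)} = \left(\frac{1 + 10}{10 - 2} + 281\right) 0 = \left(\frac{1}{8} \cdot 11 + 281\right) 0 = \left(\frac{11}{8} + 281\right) 0 = \frac{2259}{8} \cdot 0 = 0$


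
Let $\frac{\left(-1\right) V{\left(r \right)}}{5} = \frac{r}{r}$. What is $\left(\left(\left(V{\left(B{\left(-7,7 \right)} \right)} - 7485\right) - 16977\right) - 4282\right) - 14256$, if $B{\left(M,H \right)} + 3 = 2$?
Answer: $-43005$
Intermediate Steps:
$B{\left(M,H \right)} = -1$ ($B{\left(M,H \right)} = -3 + 2 = -1$)
$V{\left(r \right)} = -5$ ($V{\left(r \right)} = - 5 \frac{r}{r} = \left(-5\right) 1 = -5$)
$\left(\left(\left(V{\left(B{\left(-7,7 \right)} \right)} - 7485\right) - 16977\right) - 4282\right) - 14256 = \left(\left(\left(-5 - 7485\right) - 16977\right) - 4282\right) - 14256 = \left(\left(-7490 - 16977\right) - 4282\right) - 14256 = \left(-24467 - 4282\right) - 14256 = -28749 - 14256 = -43005$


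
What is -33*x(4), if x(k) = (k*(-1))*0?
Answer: 0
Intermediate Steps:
x(k) = 0 (x(k) = -k*0 = 0)
-33*x(4) = -33*0 = 0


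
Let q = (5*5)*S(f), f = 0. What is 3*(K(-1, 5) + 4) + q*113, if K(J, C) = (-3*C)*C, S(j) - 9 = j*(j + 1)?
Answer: 25212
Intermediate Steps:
S(j) = 9 + j*(1 + j) (S(j) = 9 + j*(j + 1) = 9 + j*(1 + j))
q = 225 (q = (5*5)*(9 + 0 + 0²) = 25*(9 + 0 + 0) = 25*9 = 225)
K(J, C) = -3*C²
3*(K(-1, 5) + 4) + q*113 = 3*(-3*5² + 4) + 225*113 = 3*(-3*25 + 4) + 25425 = 3*(-75 + 4) + 25425 = 3*(-71) + 25425 = -213 + 25425 = 25212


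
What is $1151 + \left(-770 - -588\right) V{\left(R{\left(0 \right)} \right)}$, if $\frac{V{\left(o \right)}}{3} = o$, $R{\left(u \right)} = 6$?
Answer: $-2125$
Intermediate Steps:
$V{\left(o \right)} = 3 o$
$1151 + \left(-770 - -588\right) V{\left(R{\left(0 \right)} \right)} = 1151 + \left(-770 - -588\right) 3 \cdot 6 = 1151 + \left(-770 + 588\right) 18 = 1151 - 3276 = -2125$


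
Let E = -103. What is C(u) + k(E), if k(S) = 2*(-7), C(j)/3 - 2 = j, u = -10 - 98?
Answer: -332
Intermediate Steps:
u = -108
C(j) = 6 + 3*j
k(S) = -14
C(u) + k(E) = (6 + 3*(-108)) - 14 = (6 - 324) - 14 = -318 - 14 = -332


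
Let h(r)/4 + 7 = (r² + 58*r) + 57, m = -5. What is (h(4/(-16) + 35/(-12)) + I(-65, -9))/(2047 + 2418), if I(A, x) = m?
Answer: -4496/40185 ≈ -0.11188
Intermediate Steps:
I(A, x) = -5
h(r) = 200 + 4*r² + 232*r (h(r) = -28 + 4*((r² + 58*r) + 57) = -28 + 4*(57 + r² + 58*r) = -28 + (228 + 4*r² + 232*r) = 200 + 4*r² + 232*r)
(h(4/(-16) + 35/(-12)) + I(-65, -9))/(2047 + 2418) = ((200 + 4*(4/(-16) + 35/(-12))² + 232*(4/(-16) + 35/(-12))) - 5)/(2047 + 2418) = ((200 + 4*(4*(-1/16) + 35*(-1/12))² + 232*(4*(-1/16) + 35*(-1/12))) - 5)/4465 = ((200 + 4*(-¼ - 35/12)² + 232*(-¼ - 35/12)) - 5)*(1/4465) = ((200 + 4*(-19/6)² + 232*(-19/6)) - 5)*(1/4465) = ((200 + 4*(361/36) - 2204/3) - 5)*(1/4465) = ((200 + 361/9 - 2204/3) - 5)*(1/4465) = (-4451/9 - 5)*(1/4465) = -4496/9*1/4465 = -4496/40185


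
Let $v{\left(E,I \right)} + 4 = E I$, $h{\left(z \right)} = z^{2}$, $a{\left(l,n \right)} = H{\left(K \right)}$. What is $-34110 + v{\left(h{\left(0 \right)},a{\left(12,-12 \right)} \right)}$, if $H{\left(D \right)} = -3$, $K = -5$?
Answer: $-34114$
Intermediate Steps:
$a{\left(l,n \right)} = -3$
$v{\left(E,I \right)} = -4 + E I$
$-34110 + v{\left(h{\left(0 \right)},a{\left(12,-12 \right)} \right)} = -34110 - \left(4 - 0^{2} \left(-3\right)\right) = -34110 + \left(-4 + 0 \left(-3\right)\right) = -34110 + \left(-4 + 0\right) = -34110 - 4 = -34114$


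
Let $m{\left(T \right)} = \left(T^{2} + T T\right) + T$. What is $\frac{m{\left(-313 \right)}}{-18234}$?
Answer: $- \frac{195625}{18234} \approx -10.729$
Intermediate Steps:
$m{\left(T \right)} = T + 2 T^{2}$ ($m{\left(T \right)} = \left(T^{2} + T^{2}\right) + T = 2 T^{2} + T = T + 2 T^{2}$)
$\frac{m{\left(-313 \right)}}{-18234} = \frac{\left(-313\right) \left(1 + 2 \left(-313\right)\right)}{-18234} = - 313 \left(1 - 626\right) \left(- \frac{1}{18234}\right) = \left(-313\right) \left(-625\right) \left(- \frac{1}{18234}\right) = 195625 \left(- \frac{1}{18234}\right) = - \frac{195625}{18234}$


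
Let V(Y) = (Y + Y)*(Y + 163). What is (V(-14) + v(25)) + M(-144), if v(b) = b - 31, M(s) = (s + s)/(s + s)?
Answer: -4177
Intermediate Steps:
M(s) = 1 (M(s) = (2*s)/((2*s)) = (2*s)*(1/(2*s)) = 1)
v(b) = -31 + b
V(Y) = 2*Y*(163 + Y) (V(Y) = (2*Y)*(163 + Y) = 2*Y*(163 + Y))
(V(-14) + v(25)) + M(-144) = (2*(-14)*(163 - 14) + (-31 + 25)) + 1 = (2*(-14)*149 - 6) + 1 = (-4172 - 6) + 1 = -4178 + 1 = -4177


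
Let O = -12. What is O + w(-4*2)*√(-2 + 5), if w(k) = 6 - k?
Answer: -12 + 14*√3 ≈ 12.249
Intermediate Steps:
O + w(-4*2)*√(-2 + 5) = -12 + (6 - (-4)*2)*√(-2 + 5) = -12 + (6 - 1*(-8))*√3 = -12 + (6 + 8)*√3 = -12 + 14*√3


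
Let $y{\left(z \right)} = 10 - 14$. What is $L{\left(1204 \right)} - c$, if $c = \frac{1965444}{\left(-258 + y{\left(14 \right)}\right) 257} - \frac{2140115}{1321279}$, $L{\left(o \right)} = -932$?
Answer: $- \frac{40088120893533}{44483500093} \approx -901.19$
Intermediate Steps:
$y{\left(z \right)} = -4$ ($y{\left(z \right)} = 10 - 14 = -4$)
$c = - \frac{1370501193143}{44483500093}$ ($c = \frac{1965444}{\left(-258 - 4\right) 257} - \frac{2140115}{1321279} = \frac{1965444}{\left(-262\right) 257} - \frac{2140115}{1321279} = \frac{1965444}{-67334} - \frac{2140115}{1321279} = 1965444 \left(- \frac{1}{67334}\right) - \frac{2140115}{1321279} = - \frac{982722}{33667} - \frac{2140115}{1321279} = - \frac{1370501193143}{44483500093} \approx -30.809$)
$L{\left(1204 \right)} - c = -932 - - \frac{1370501193143}{44483500093} = -932 + \frac{1370501193143}{44483500093} = - \frac{40088120893533}{44483500093}$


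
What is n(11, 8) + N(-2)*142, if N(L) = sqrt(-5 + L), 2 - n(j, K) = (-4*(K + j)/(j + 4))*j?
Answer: 866/15 + 142*I*sqrt(7) ≈ 57.733 + 375.7*I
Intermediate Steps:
n(j, K) = 2 + 4*j*(K + j)/(4 + j) (n(j, K) = 2 - (-4*(K + j)/(j + 4))*j = 2 - (-4*(K + j)/(4 + j))*j = 2 - (-4)*j*(K + j)/(4 + j) = 2 + 4*j*(K + j)/(4 + j))
n(11, 8) + N(-2)*142 = 2*(4 + 11 + 2*11**2 + 2*8*11)/(4 + 11) + sqrt(-5 - 2)*142 = 2*(4 + 11 + 2*121 + 176)/15 + sqrt(-7)*142 = 2*(1/15)*(4 + 11 + 242 + 176) + (I*sqrt(7))*142 = 2*(1/15)*433 + 142*I*sqrt(7) = 866/15 + 142*I*sqrt(7)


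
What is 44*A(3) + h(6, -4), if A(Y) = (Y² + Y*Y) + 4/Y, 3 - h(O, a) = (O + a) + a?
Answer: 2567/3 ≈ 855.67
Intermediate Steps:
h(O, a) = 3 - O - 2*a (h(O, a) = 3 - ((O + a) + a) = 3 - (O + 2*a) = 3 + (-O - 2*a) = 3 - O - 2*a)
A(Y) = 2*Y² + 4/Y (A(Y) = (Y² + Y²) + 4/Y = 2*Y² + 4/Y)
44*A(3) + h(6, -4) = 44*(2*(2 + 3³)/3) + (3 - 1*6 - 2*(-4)) = 44*(2*(⅓)*(2 + 27)) + (3 - 6 + 8) = 44*(2*(⅓)*29) + 5 = 44*(58/3) + 5 = 2552/3 + 5 = 2567/3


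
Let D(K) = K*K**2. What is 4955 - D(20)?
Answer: -3045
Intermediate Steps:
D(K) = K**3
4955 - D(20) = 4955 - 1*20**3 = 4955 - 1*8000 = 4955 - 8000 = -3045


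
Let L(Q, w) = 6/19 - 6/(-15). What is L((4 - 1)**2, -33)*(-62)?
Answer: -4216/95 ≈ -44.379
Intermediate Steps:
L(Q, w) = 68/95 (L(Q, w) = 6*(1/19) - 6*(-1/15) = 6/19 + 2/5 = 68/95)
L((4 - 1)**2, -33)*(-62) = (68/95)*(-62) = -4216/95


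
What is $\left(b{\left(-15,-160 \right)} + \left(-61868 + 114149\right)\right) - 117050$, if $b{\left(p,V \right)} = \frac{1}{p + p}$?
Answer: $- \frac{1943071}{30} \approx -64769.0$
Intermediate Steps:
$b{\left(p,V \right)} = \frac{1}{2 p}$
$\left(b{\left(-15,-160 \right)} + \left(-61868 + 114149\right)\right) - 117050 = \left(\frac{1}{2 \left(-15\right)} + \left(-61868 + 114149\right)\right) - 117050 = \left(\frac{1}{2} \left(- \frac{1}{15}\right) + 52281\right) - 117050 = \left(- \frac{1}{30} + 52281\right) - 117050 = \frac{1568429}{30} - 117050 = - \frac{1943071}{30}$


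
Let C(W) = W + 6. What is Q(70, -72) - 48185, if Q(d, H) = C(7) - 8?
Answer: -48180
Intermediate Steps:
C(W) = 6 + W
Q(d, H) = 5 (Q(d, H) = (6 + 7) - 8 = 13 - 8 = 5)
Q(70, -72) - 48185 = 5 - 48185 = -48180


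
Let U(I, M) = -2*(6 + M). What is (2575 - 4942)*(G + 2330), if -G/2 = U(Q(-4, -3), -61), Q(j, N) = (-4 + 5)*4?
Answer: -4994370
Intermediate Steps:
Q(j, N) = 4 (Q(j, N) = 1*4 = 4)
U(I, M) = -12 - 2*M
G = -220 (G = -2*(-12 - 2*(-61)) = -2*(-12 + 122) = -2*110 = -220)
(2575 - 4942)*(G + 2330) = (2575 - 4942)*(-220 + 2330) = -2367*2110 = -4994370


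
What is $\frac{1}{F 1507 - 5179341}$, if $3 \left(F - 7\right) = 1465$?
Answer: $- \frac{3}{13298621} \approx -2.2559 \cdot 10^{-7}$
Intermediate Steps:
$F = \frac{1486}{3}$ ($F = 7 + \frac{1}{3} \cdot 1465 = 7 + \frac{1465}{3} = \frac{1486}{3} \approx 495.33$)
$\frac{1}{F 1507 - 5179341} = \frac{1}{\frac{1486}{3} \cdot 1507 - 5179341} = \frac{1}{\frac{2239402}{3} - 5179341} = \frac{1}{- \frac{13298621}{3}} = - \frac{3}{13298621}$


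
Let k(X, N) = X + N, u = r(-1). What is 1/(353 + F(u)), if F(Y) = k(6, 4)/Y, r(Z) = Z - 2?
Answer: 3/1049 ≈ 0.0028599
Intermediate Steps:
r(Z) = -2 + Z
u = -3 (u = -2 - 1 = -3)
k(X, N) = N + X
F(Y) = 10/Y (F(Y) = (4 + 6)/Y = 10/Y)
1/(353 + F(u)) = 1/(353 + 10/(-3)) = 1/(353 + 10*(-1/3)) = 1/(353 - 10/3) = 1/(1049/3) = 3/1049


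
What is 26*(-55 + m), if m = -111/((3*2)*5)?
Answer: -7631/5 ≈ -1526.2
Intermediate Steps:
m = -37/10 (m = -111/(6*5) = -111/30 = -111*1/30 = -37/10 ≈ -3.7000)
26*(-55 + m) = 26*(-55 - 37/10) = 26*(-587/10) = -7631/5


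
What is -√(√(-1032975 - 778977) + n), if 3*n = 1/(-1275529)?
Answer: -√(-3826587 + 175713216822828*I*√12583)/3826587 ≈ -25.943 - 25.943*I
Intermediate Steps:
n = -1/3826587 (n = (⅓)/(-1275529) = (⅓)*(-1/1275529) = -1/3826587 ≈ -2.6133e-7)
-√(√(-1032975 - 778977) + n) = -√(√(-1032975 - 778977) - 1/3826587) = -√(√(-1811952) - 1/3826587) = -√(12*I*√12583 - 1/3826587) = -√(-1/3826587 + 12*I*√12583)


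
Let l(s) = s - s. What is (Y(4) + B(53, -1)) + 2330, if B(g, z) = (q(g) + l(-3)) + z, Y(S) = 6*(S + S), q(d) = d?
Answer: 2430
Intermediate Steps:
l(s) = 0
Y(S) = 12*S (Y(S) = 6*(2*S) = 12*S)
B(g, z) = g + z (B(g, z) = (g + 0) + z = g + z)
(Y(4) + B(53, -1)) + 2330 = (12*4 + (53 - 1)) + 2330 = (48 + 52) + 2330 = 100 + 2330 = 2430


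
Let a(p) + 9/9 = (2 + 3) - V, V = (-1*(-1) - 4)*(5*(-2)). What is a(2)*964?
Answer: -25064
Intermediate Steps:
V = 30 (V = (1 - 4)*(-10) = -3*(-10) = 30)
a(p) = -26 (a(p) = -1 + ((2 + 3) - 1*30) = -1 + (5 - 30) = -1 - 25 = -26)
a(2)*964 = -26*964 = -25064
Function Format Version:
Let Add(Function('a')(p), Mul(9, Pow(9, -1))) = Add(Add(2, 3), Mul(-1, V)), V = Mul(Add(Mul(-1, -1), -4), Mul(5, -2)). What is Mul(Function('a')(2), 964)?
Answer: -25064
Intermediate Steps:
V = 30 (V = Mul(Add(1, -4), -10) = Mul(-3, -10) = 30)
Function('a')(p) = -26 (Function('a')(p) = Add(-1, Add(Add(2, 3), Mul(-1, 30))) = Add(-1, Add(5, -30)) = Add(-1, -25) = -26)
Mul(Function('a')(2), 964) = Mul(-26, 964) = -25064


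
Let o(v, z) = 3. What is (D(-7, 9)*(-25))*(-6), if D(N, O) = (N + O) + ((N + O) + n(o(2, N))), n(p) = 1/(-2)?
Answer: 525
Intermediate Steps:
n(p) = -½
D(N, O) = -½ + 2*N + 2*O (D(N, O) = (N + O) + ((N + O) - ½) = (N + O) + (-½ + N + O) = -½ + 2*N + 2*O)
(D(-7, 9)*(-25))*(-6) = ((-½ + 2*(-7) + 2*9)*(-25))*(-6) = ((-½ - 14 + 18)*(-25))*(-6) = ((7/2)*(-25))*(-6) = -175/2*(-6) = 525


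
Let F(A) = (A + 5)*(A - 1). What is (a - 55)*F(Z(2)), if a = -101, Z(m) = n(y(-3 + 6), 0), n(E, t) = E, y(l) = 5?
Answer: -6240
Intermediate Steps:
Z(m) = 5
F(A) = (-1 + A)*(5 + A) (F(A) = (5 + A)*(-1 + A) = (-1 + A)*(5 + A))
(a - 55)*F(Z(2)) = (-101 - 55)*(-5 + 5**2 + 4*5) = -156*(-5 + 25 + 20) = -156*40 = -6240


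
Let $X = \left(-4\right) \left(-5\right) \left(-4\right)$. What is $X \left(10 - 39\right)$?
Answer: $2320$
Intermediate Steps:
$X = -80$ ($X = 20 \left(-4\right) = -80$)
$X \left(10 - 39\right) = - 80 \left(10 - 39\right) = \left(-80\right) \left(-29\right) = 2320$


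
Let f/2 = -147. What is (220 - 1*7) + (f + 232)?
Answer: 151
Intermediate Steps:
f = -294 (f = 2*(-147) = -294)
(220 - 1*7) + (f + 232) = (220 - 1*7) + (-294 + 232) = (220 - 7) - 62 = 213 - 62 = 151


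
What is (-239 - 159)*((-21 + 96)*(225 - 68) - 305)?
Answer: -4565060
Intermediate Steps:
(-239 - 159)*((-21 + 96)*(225 - 68) - 305) = -398*(75*157 - 305) = -398*(11775 - 305) = -398*11470 = -4565060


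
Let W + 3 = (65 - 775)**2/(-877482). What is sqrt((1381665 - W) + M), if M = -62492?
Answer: sqrt(16784528634514)/3567 ≈ 1148.6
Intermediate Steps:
W = -1568273/438741 (W = -3 + (65 - 775)**2/(-877482) = -3 + (-710)**2*(-1/877482) = -3 + 504100*(-1/877482) = -3 - 252050/438741 = -1568273/438741 ≈ -3.5745)
sqrt((1381665 - W) + M) = sqrt((1381665 - 1*(-1568273/438741)) - 62492) = sqrt((1381665 + 1568273/438741) - 62492) = sqrt(606194652038/438741 - 62492) = sqrt(578776849466/438741) = sqrt(16784528634514)/3567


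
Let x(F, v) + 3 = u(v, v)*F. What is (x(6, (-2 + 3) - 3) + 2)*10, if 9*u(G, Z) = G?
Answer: -70/3 ≈ -23.333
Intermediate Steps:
u(G, Z) = G/9
x(F, v) = -3 + F*v/9 (x(F, v) = -3 + (v/9)*F = -3 + F*v/9)
(x(6, (-2 + 3) - 3) + 2)*10 = ((-3 + (⅑)*6*((-2 + 3) - 3)) + 2)*10 = ((-3 + (⅑)*6*(1 - 3)) + 2)*10 = ((-3 + (⅑)*6*(-2)) + 2)*10 = ((-3 - 4/3) + 2)*10 = (-13/3 + 2)*10 = -7/3*10 = -70/3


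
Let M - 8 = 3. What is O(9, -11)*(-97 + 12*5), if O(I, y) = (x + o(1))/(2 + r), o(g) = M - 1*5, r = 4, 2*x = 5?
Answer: -629/12 ≈ -52.417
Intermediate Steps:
x = 5/2 (x = (½)*5 = 5/2 ≈ 2.5000)
M = 11 (M = 8 + 3 = 11)
o(g) = 6 (o(g) = 11 - 1*5 = 11 - 5 = 6)
O(I, y) = 17/12 (O(I, y) = (5/2 + 6)/(2 + 4) = (17/2)/6 = (17/2)*(⅙) = 17/12)
O(9, -11)*(-97 + 12*5) = 17*(-97 + 12*5)/12 = 17*(-97 + 60)/12 = (17/12)*(-37) = -629/12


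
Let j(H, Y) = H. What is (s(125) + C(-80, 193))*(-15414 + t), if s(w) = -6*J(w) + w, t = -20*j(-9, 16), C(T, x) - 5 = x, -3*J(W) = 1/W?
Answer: -615103218/125 ≈ -4.9208e+6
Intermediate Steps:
J(W) = -1/(3*W)
C(T, x) = 5 + x
t = 180 (t = -20*(-9) = 180)
s(w) = w + 2/w (s(w) = -(-2)/w + w = 2/w + w = w + 2/w)
(s(125) + C(-80, 193))*(-15414 + t) = ((125 + 2/125) + (5 + 193))*(-15414 + 180) = ((125 + 2*(1/125)) + 198)*(-15234) = ((125 + 2/125) + 198)*(-15234) = (15627/125 + 198)*(-15234) = (40377/125)*(-15234) = -615103218/125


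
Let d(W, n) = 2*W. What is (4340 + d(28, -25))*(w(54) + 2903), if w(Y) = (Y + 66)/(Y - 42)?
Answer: 12805548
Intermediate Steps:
w(Y) = (66 + Y)/(-42 + Y)
(4340 + d(28, -25))*(w(54) + 2903) = (4340 + 2*28)*((66 + 54)/(-42 + 54) + 2903) = (4340 + 56)*(120/12 + 2903) = 4396*((1/12)*120 + 2903) = 4396*(10 + 2903) = 4396*2913 = 12805548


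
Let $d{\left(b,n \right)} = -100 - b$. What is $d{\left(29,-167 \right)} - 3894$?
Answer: $-4023$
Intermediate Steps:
$d{\left(29,-167 \right)} - 3894 = \left(-100 - 29\right) - 3894 = -129 - 3894 = -4023$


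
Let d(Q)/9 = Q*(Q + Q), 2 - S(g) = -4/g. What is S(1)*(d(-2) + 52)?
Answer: 744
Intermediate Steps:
S(g) = 2 + 4/g (S(g) = 2 - (-4)/g = 2 + 4/g)
d(Q) = 18*Q**2 (d(Q) = 9*(Q*(Q + Q)) = 9*(Q*(2*Q)) = 9*(2*Q**2) = 18*Q**2)
S(1)*(d(-2) + 52) = (2 + 4/1)*(18*(-2)**2 + 52) = (2 + 4*1)*(18*4 + 52) = (2 + 4)*(72 + 52) = 6*124 = 744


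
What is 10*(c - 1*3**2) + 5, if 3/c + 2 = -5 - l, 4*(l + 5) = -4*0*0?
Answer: -100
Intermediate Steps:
l = -5 (l = -5 + (-4*0*0)/4 = -5 + (0*0)/4 = -5 + (1/4)*0 = -5 + 0 = -5)
c = -3/2 (c = 3/(-2 + (-5 - 1*(-5))) = 3/(-2 + (-5 + 5)) = 3/(-2 + 0) = 3/(-2) = 3*(-1/2) = -3/2 ≈ -1.5000)
10*(c - 1*3**2) + 5 = 10*(-3/2 - 1*3**2) + 5 = 10*(-3/2 - 1*9) + 5 = 10*(-3/2 - 9) + 5 = 10*(-21/2) + 5 = -105 + 5 = -100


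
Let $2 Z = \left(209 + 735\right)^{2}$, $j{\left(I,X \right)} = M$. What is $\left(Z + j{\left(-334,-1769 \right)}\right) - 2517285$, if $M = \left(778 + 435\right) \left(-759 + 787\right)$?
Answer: $-2037753$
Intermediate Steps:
$M = 33964$ ($M = 1213 \cdot 28 = 33964$)
$j{\left(I,X \right)} = 33964$
$Z = 445568$ ($Z = \frac{\left(209 + 735\right)^{2}}{2} = \frac{944^{2}}{2} = \frac{1}{2} \cdot 891136 = 445568$)
$\left(Z + j{\left(-334,-1769 \right)}\right) - 2517285 = \left(445568 + 33964\right) - 2517285 = 479532 - 2517285 = -2037753$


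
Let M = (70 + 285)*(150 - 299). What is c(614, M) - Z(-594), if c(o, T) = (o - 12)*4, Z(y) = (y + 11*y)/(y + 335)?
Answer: 616544/259 ≈ 2380.5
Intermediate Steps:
Z(y) = 12*y/(335 + y) (Z(y) = (12*y)/(335 + y) = 12*y/(335 + y))
M = -52895 (M = 355*(-149) = -52895)
c(o, T) = -48 + 4*o (c(o, T) = (-12 + o)*4 = -48 + 4*o)
c(614, M) - Z(-594) = (-48 + 4*614) - 12*(-594)/(335 - 594) = (-48 + 2456) - 12*(-594)/(-259) = 2408 - 12*(-594)*(-1)/259 = 2408 - 1*7128/259 = 2408 - 7128/259 = 616544/259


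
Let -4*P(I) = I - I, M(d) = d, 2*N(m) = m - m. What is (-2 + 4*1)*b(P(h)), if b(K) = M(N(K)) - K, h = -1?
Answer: 0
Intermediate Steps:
N(m) = 0 (N(m) = (m - m)/2 = (½)*0 = 0)
P(I) = 0 (P(I) = -(I - I)/4 = -¼*0 = 0)
b(K) = -K (b(K) = 0 - K = -K)
(-2 + 4*1)*b(P(h)) = (-2 + 4*1)*(-1*0) = (-2 + 4)*0 = 2*0 = 0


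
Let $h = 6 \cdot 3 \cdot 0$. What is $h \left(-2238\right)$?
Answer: $0$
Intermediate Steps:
$h = 0$ ($h = 18 \cdot 0 = 0$)
$h \left(-2238\right) = 0 \left(-2238\right) = 0$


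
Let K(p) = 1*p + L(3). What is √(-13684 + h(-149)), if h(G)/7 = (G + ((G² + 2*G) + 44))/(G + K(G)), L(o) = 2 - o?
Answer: I*√1268986498/299 ≈ 119.14*I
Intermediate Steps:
K(p) = -1 + p (K(p) = 1*p + (2 - 1*3) = p + (2 - 3) = p - 1 = -1 + p)
h(G) = 7*(44 + G² + 3*G)/(-1 + 2*G) (h(G) = 7*((G + ((G² + 2*G) + 44))/(G + (-1 + G))) = 7*((G + (44 + G² + 2*G))/(-1 + 2*G)) = 7*((44 + G² + 3*G)/(-1 + 2*G)) = 7*(44 + G² + 3*G)/(-1 + 2*G))
√(-13684 + h(-149)) = √(-13684 + 7*(44 + (-149)² + 3*(-149))/(-1 + 2*(-149))) = √(-13684 + 7*(44 + 22201 - 447)/(-1 - 298)) = √(-13684 + 7*21798/(-299)) = √(-13684 + 7*(-1/299)*21798) = √(-13684 - 152586/299) = √(-4244102/299) = I*√1268986498/299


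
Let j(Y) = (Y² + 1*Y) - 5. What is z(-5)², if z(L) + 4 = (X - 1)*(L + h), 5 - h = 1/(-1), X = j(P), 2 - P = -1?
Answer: 4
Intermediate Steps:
P = 3 (P = 2 - 1*(-1) = 2 + 1 = 3)
j(Y) = -5 + Y + Y² (j(Y) = (Y² + Y) - 5 = (Y + Y²) - 5 = -5 + Y + Y²)
X = 7 (X = -5 + 3 + 3² = -5 + 3 + 9 = 7)
h = 6 (h = 5 - 1/(-1) = 5 - 1*(-1) = 5 + 1 = 6)
z(L) = 32 + 6*L (z(L) = -4 + (7 - 1)*(L + 6) = -4 + 6*(6 + L) = -4 + (36 + 6*L) = 32 + 6*L)
z(-5)² = (32 + 6*(-5))² = (32 - 30)² = 2² = 4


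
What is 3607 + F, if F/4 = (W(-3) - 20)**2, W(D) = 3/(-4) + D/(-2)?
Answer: 20357/4 ≈ 5089.3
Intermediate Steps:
W(D) = -3/4 - D/2 (W(D) = 3*(-1/4) + D*(-1/2) = -3/4 - D/2)
F = 5929/4 (F = 4*((-3/4 - 1/2*(-3)) - 20)**2 = 4*((-3/4 + 3/2) - 20)**2 = 4*(3/4 - 20)**2 = 4*(-77/4)**2 = 4*(5929/16) = 5929/4 ≈ 1482.3)
3607 + F = 3607 + 5929/4 = 20357/4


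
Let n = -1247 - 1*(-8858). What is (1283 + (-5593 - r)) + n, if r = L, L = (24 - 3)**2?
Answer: 2860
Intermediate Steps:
n = 7611 (n = -1247 + 8858 = 7611)
L = 441 (L = 21**2 = 441)
r = 441
(1283 + (-5593 - r)) + n = (1283 + (-5593 - 1*441)) + 7611 = (1283 + (-5593 - 441)) + 7611 = (1283 - 6034) + 7611 = -4751 + 7611 = 2860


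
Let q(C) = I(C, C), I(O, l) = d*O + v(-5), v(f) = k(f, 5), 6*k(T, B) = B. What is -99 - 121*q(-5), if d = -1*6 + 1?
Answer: -19349/6 ≈ -3224.8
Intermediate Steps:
k(T, B) = B/6
v(f) = ⅚ (v(f) = (⅙)*5 = ⅚)
d = -5 (d = -6 + 1 = -5)
I(O, l) = ⅚ - 5*O (I(O, l) = -5*O + ⅚ = ⅚ - 5*O)
q(C) = ⅚ - 5*C
-99 - 121*q(-5) = -99 - 121*(⅚ - 5*(-5)) = -99 - 121*(⅚ + 25) = -99 - 121*155/6 = -99 - 18755/6 = -19349/6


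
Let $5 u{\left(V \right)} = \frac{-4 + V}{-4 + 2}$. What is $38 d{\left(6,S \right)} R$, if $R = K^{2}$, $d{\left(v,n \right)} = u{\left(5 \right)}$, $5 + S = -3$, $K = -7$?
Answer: $- \frac{931}{5} \approx -186.2$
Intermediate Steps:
$u{\left(V \right)} = \frac{2}{5} - \frac{V}{10}$ ($u{\left(V \right)} = \frac{\left(-4 + V\right) \frac{1}{-4 + 2}}{5} = \frac{\left(-4 + V\right) \frac{1}{-2}}{5} = \frac{\left(-4 + V\right) \left(- \frac{1}{2}\right)}{5} = \frac{2 - \frac{V}{2}}{5} = \frac{2}{5} - \frac{V}{10}$)
$S = -8$ ($S = -5 - 3 = -8$)
$d{\left(v,n \right)} = - \frac{1}{10}$ ($d{\left(v,n \right)} = \frac{2}{5} - \frac{1}{2} = - \frac{1}{10}$)
$R = 49$ ($R = \left(-7\right)^{2} = 49$)
$38 d{\left(6,S \right)} R = 38 \left(- \frac{1}{10}\right) 49 = \left(- \frac{19}{5}\right) 49 = - \frac{931}{5}$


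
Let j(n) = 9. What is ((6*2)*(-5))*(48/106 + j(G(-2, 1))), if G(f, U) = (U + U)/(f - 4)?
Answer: -30060/53 ≈ -567.17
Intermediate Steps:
G(f, U) = 2*U/(-4 + f) (G(f, U) = (2*U)/(-4 + f) = 2*U/(-4 + f))
((6*2)*(-5))*(48/106 + j(G(-2, 1))) = ((6*2)*(-5))*(48/106 + 9) = (12*(-5))*(48*(1/106) + 9) = -60*(24/53 + 9) = -60*501/53 = -30060/53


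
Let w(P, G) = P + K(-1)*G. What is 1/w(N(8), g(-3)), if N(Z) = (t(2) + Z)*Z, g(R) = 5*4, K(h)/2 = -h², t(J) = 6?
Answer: 1/72 ≈ 0.013889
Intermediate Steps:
K(h) = -2*h² (K(h) = 2*(-h²) = -2*h²)
g(R) = 20
N(Z) = Z*(6 + Z) (N(Z) = (6 + Z)*Z = Z*(6 + Z))
w(P, G) = P - 2*G (w(P, G) = P + (-2*(-1)²)*G = P + (-2*1)*G = P - 2*G)
1/w(N(8), g(-3)) = 1/(8*(6 + 8) - 2*20) = 1/(8*14 - 40) = 1/(112 - 40) = 1/72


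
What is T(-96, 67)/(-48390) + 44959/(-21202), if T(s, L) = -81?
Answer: -181154054/85497065 ≈ -2.1188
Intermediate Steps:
T(-96, 67)/(-48390) + 44959/(-21202) = -81/(-48390) + 44959/(-21202) = -81*(-1/48390) + 44959*(-1/21202) = 27/16130 - 44959/21202 = -181154054/85497065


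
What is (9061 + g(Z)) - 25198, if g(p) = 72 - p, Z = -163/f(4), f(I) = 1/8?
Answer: -14761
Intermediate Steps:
f(I) = ⅛
Z = -1304 (Z = -163/⅛ = -163*8 = -1304)
(9061 + g(Z)) - 25198 = (9061 + (72 - 1*(-1304))) - 25198 = (9061 + (72 + 1304)) - 25198 = (9061 + 1376) - 25198 = 10437 - 25198 = -14761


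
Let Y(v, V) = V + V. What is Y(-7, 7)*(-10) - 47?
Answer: -187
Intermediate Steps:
Y(v, V) = 2*V
Y(-7, 7)*(-10) - 47 = (2*7)*(-10) - 47 = 14*(-10) - 47 = -140 - 47 = -187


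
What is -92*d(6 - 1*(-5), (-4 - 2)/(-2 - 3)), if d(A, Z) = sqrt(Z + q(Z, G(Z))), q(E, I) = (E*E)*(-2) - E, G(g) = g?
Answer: -552*I*sqrt(2)/5 ≈ -156.13*I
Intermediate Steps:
q(E, I) = -E - 2*E**2 (q(E, I) = E**2*(-2) - E = -2*E**2 - E = -E - 2*E**2)
d(A, Z) = sqrt(Z - Z*(1 + 2*Z))
-92*d(6 - 1*(-5), (-4 - 2)/(-2 - 3)) = -92*sqrt(2)*sqrt(-((-4 - 2)/(-2 - 3))**2) = -92*sqrt(2)*sqrt(-(-6/(-5))**2) = -92*sqrt(2)*sqrt(-(-6*(-1/5))**2) = -92*sqrt(2)*sqrt(-(6/5)**2) = -92*sqrt(2)*sqrt(-1*36/25) = -92*sqrt(2)*sqrt(-36/25) = -92*sqrt(2)*6*I/5 = -552*I*sqrt(2)/5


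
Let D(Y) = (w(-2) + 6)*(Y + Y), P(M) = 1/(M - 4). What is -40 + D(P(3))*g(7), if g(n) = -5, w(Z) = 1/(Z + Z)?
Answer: 35/2 ≈ 17.500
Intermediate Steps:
w(Z) = 1/(2*Z)
P(M) = 1/(-4 + M)
D(Y) = 23*Y/2 (D(Y) = ((½)/(-2) + 6)*(Y + Y) = ((½)*(-½) + 6)*(2*Y) = (-¼ + 6)*(2*Y) = 23*(2*Y)/4 = 23*Y/2)
-40 + D(P(3))*g(7) = -40 + (23/(2*(-4 + 3)))*(-5) = -40 + ((23/2)/(-1))*(-5) = -40 + ((23/2)*(-1))*(-5) = -40 - 23/2*(-5) = -40 + 115/2 = 35/2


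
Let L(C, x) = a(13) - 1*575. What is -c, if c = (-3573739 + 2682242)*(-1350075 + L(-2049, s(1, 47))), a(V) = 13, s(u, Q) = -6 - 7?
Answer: -1204088833589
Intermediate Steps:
s(u, Q) = -13 (s(u, Q) = -6 - 1*7 = -6 - 7 = -13)
L(C, x) = -562 (L(C, x) = 13 - 1*575 = 13 - 575 = -562)
c = 1204088833589 (c = (-3573739 + 2682242)*(-1350075 - 562) = -891497*(-1350637) = 1204088833589)
-c = -1*1204088833589 = -1204088833589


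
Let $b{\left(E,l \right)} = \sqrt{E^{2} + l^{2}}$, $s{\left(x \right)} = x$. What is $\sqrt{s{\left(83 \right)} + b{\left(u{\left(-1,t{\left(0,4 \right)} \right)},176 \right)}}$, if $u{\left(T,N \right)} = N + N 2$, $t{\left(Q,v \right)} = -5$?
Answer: $\sqrt{83 + \sqrt{31201}} \approx 16.113$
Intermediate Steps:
$u{\left(T,N \right)} = 3 N$ ($u{\left(T,N \right)} = N + 2 N = 3 N$)
$\sqrt{s{\left(83 \right)} + b{\left(u{\left(-1,t{\left(0,4 \right)} \right)},176 \right)}} = \sqrt{83 + \sqrt{\left(3 \left(-5\right)\right)^{2} + 176^{2}}} = \sqrt{83 + \sqrt{\left(-15\right)^{2} + 30976}} = \sqrt{83 + \sqrt{225 + 30976}} = \sqrt{83 + \sqrt{31201}}$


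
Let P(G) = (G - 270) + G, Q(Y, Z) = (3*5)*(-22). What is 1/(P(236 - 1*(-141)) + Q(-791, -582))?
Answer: 1/154 ≈ 0.0064935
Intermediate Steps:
Q(Y, Z) = -330 (Q(Y, Z) = 15*(-22) = -330)
P(G) = -270 + 2*G (P(G) = (-270 + G) + G = -270 + 2*G)
1/(P(236 - 1*(-141)) + Q(-791, -582)) = 1/((-270 + 2*(236 - 1*(-141))) - 330) = 1/((-270 + 2*(236 + 141)) - 330) = 1/((-270 + 2*377) - 330) = 1/((-270 + 754) - 330) = 1/(484 - 330) = 1/154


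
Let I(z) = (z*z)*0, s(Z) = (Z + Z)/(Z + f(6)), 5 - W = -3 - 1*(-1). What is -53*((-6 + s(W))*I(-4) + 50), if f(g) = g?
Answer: -2650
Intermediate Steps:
W = 7 (W = 5 - (-3 - 1*(-1)) = 5 - (-3 + 1) = 5 - 1*(-2) = 5 + 2 = 7)
s(Z) = 2*Z/(6 + Z) (s(Z) = (Z + Z)/(Z + 6) = (2*Z)/(6 + Z) = 2*Z/(6 + Z))
I(z) = 0 (I(z) = z²*0 = 0)
-53*((-6 + s(W))*I(-4) + 50) = -53*((-6 + 2*7/(6 + 7))*0 + 50) = -53*((-6 + 2*7/13)*0 + 50) = -53*((-6 + 2*7*(1/13))*0 + 50) = -53*((-6 + 14/13)*0 + 50) = -53*(-64/13*0 + 50) = -53*(0 + 50) = -53*50 = -2650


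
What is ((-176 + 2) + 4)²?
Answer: 28900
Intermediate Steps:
((-176 + 2) + 4)² = (-174 + 4)² = (-170)² = 28900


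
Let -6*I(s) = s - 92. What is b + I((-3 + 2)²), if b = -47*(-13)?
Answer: 3757/6 ≈ 626.17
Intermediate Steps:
I(s) = 46/3 - s/6 (I(s) = -(s - 92)/6 = -(-92 + s)/6 = 46/3 - s/6)
b = 611
b + I((-3 + 2)²) = 611 + (46/3 - (-3 + 2)²/6) = 611 + (46/3 - ⅙*(-1)²) = 611 + (46/3 - ⅙*1) = 611 + (46/3 - ⅙) = 611 + 91/6 = 3757/6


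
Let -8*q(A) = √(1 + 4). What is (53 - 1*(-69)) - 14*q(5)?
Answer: 122 + 7*√5/4 ≈ 125.91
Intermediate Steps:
q(A) = -√5/8 (q(A) = -√(1 + 4)/8 = -√5/8)
(53 - 1*(-69)) - 14*q(5) = (53 - 1*(-69)) - (-7)*√5/4 = (53 + 69) + 7*√5/4 = 122 + 7*√5/4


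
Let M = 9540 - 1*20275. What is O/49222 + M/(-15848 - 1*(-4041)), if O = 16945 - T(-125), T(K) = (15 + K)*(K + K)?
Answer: 403775285/581164154 ≈ 0.69477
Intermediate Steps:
T(K) = 2*K*(15 + K) (T(K) = (15 + K)*(2*K) = 2*K*(15 + K))
O = -10555 (O = 16945 - 2*(-125)*(15 - 125) = 16945 - 2*(-125)*(-110) = 16945 - 1*27500 = 16945 - 27500 = -10555)
M = -10735 (M = 9540 - 20275 = -10735)
O/49222 + M/(-15848 - 1*(-4041)) = -10555/49222 - 10735/(-15848 - 1*(-4041)) = -10555*1/49222 - 10735/(-15848 + 4041) = -10555/49222 - 10735/(-11807) = -10555/49222 - 10735*(-1/11807) = -10555/49222 + 10735/11807 = 403775285/581164154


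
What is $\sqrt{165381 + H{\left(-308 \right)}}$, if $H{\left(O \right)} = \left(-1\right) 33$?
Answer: $6 \sqrt{4593} \approx 406.63$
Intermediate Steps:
$H{\left(O \right)} = -33$
$\sqrt{165381 + H{\left(-308 \right)}} = \sqrt{165381 - 33} = \sqrt{165348} = 6 \sqrt{4593}$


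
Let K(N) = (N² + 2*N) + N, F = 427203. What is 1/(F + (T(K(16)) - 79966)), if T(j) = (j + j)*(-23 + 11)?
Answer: 1/339941 ≈ 2.9417e-6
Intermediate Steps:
K(N) = N² + 3*N
T(j) = -24*j (T(j) = (2*j)*(-12) = -24*j)
1/(F + (T(K(16)) - 79966)) = 1/(427203 + (-384*(3 + 16) - 79966)) = 1/(427203 + (-384*19 - 79966)) = 1/(427203 + (-24*304 - 79966)) = 1/(427203 + (-7296 - 79966)) = 1/(427203 - 87262) = 1/339941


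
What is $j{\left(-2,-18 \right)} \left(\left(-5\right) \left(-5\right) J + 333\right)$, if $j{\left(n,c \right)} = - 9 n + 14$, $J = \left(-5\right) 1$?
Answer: $6656$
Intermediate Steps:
$J = -5$
$j{\left(n,c \right)} = 14 - 9 n$
$j{\left(-2,-18 \right)} \left(\left(-5\right) \left(-5\right) J + 333\right) = \left(14 - -18\right) \left(\left(-5\right) \left(-5\right) \left(-5\right) + 333\right) = \left(14 + 18\right) \left(25 \left(-5\right) + 333\right) = 32 \left(-125 + 333\right) = 32 \cdot 208 = 6656$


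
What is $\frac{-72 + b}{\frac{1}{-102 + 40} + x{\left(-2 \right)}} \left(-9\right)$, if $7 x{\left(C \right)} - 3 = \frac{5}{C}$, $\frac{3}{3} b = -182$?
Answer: $\frac{82677}{2} \approx 41339.0$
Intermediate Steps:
$b = -182$
$x{\left(C \right)} = \frac{3}{7} + \frac{5}{7 C}$ ($x{\left(C \right)} = \frac{3}{7} + \frac{5 \frac{1}{C}}{7} = \frac{3}{7} + \frac{5}{7 C}$)
$\frac{-72 + b}{\frac{1}{-102 + 40} + x{\left(-2 \right)}} \left(-9\right) = \frac{-72 - 182}{\frac{1}{-102 + 40} + \frac{5 + 3 \left(-2\right)}{7 \left(-2\right)}} \left(-9\right) = - \frac{254}{\frac{1}{-62} + \frac{1}{7} \left(- \frac{1}{2}\right) \left(5 - 6\right)} \left(-9\right) = - \frac{254}{- \frac{1}{62} + \frac{1}{7} \left(- \frac{1}{2}\right) \left(-1\right)} \left(-9\right) = - \frac{254}{- \frac{1}{62} + \frac{1}{14}} \left(-9\right) = - \frac{254}{\frac{12}{217}} \left(-9\right) = \left(-254\right) \frac{217}{12} \left(-9\right) = \left(- \frac{27559}{6}\right) \left(-9\right) = \frac{82677}{2}$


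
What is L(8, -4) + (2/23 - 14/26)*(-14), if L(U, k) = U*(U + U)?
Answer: 40162/299 ≈ 134.32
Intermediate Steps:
L(U, k) = 2*U**2 (L(U, k) = U*(2*U) = 2*U**2)
L(8, -4) + (2/23 - 14/26)*(-14) = 2*8**2 + (2/23 - 14/26)*(-14) = 2*64 + (2*(1/23) - 14*1/26)*(-14) = 128 + (2/23 - 7/13)*(-14) = 128 - 135/299*(-14) = 128 + 1890/299 = 40162/299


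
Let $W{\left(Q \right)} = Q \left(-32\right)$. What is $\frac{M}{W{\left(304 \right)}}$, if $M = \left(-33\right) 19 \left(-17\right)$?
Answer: $- \frac{561}{512} \approx -1.0957$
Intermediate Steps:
$W{\left(Q \right)} = - 32 Q$
$M = 10659$ ($M = \left(-627\right) \left(-17\right) = 10659$)
$\frac{M}{W{\left(304 \right)}} = \frac{10659}{\left(-32\right) 304} = \frac{10659}{-9728} = 10659 \left(- \frac{1}{9728}\right) = - \frac{561}{512}$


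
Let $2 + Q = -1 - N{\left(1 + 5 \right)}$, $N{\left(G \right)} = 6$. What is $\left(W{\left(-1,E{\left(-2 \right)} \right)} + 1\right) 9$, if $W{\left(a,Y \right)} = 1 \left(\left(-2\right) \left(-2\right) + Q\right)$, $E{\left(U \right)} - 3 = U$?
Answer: $-36$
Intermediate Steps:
$E{\left(U \right)} = 3 + U$
$Q = -9$ ($Q = -2 - 7 = -9$)
$W{\left(a,Y \right)} = -5$ ($W{\left(a,Y \right)} = 1 \left(\left(-2\right) \left(-2\right) - 9\right) = 1 \left(4 - 9\right) = 1 \left(-5\right) = -5$)
$\left(W{\left(-1,E{\left(-2 \right)} \right)} + 1\right) 9 = \left(-5 + 1\right) 9 = \left(-4\right) 9 = -36$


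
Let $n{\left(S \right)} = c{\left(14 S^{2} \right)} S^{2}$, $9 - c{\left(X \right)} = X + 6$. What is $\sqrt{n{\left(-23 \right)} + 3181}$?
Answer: $i \sqrt{3913006} \approx 1978.1 i$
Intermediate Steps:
$c{\left(X \right)} = 3 - X$ ($c{\left(X \right)} = 9 - \left(X + 6\right) = 9 - \left(6 + X\right) = 3 - X$)
$n{\left(S \right)} = S^{2} \left(3 - 14 S^{2}\right)$ ($n{\left(S \right)} = \left(3 - 14 S^{2}\right) S^{2} = S^{2} \left(3 - 14 S^{2}\right)$)
$\sqrt{n{\left(-23 \right)} + 3181} = \sqrt{\left(-23\right)^{2} \left(3 - 14 \left(-23\right)^{2}\right) + 3181} = \sqrt{529 \left(3 - 7406\right) + 3181} = \sqrt{529 \left(-7403\right) + 3181} = \sqrt{-3916187 + 3181} = \sqrt{-3913006} = i \sqrt{3913006}$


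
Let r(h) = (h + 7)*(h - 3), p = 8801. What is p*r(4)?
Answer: 96811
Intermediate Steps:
r(h) = (-3 + h)*(7 + h) (r(h) = (7 + h)*(-3 + h) = (-3 + h)*(7 + h))
p*r(4) = 8801*(-21 + 4² + 4*4) = 8801*(-21 + 16 + 16) = 8801*11 = 96811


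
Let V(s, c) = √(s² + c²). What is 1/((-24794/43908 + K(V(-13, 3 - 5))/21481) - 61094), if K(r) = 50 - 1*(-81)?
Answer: -471593874/28811819562139 ≈ -1.6368e-5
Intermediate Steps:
V(s, c) = √(c² + s²)
K(r) = 131 (K(r) = 50 + 81 = 131)
1/((-24794/43908 + K(V(-13, 3 - 5))/21481) - 61094) = 1/((-24794/43908 + 131/21481) - 61094) = 1/((-24794*1/43908 + 131*(1/21481)) - 61094) = 1/((-12397/21954 + 131/21481) - 61094) = 1/(-263423983/471593874 - 61094) = 1/(-28811819562139/471593874) = -471593874/28811819562139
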